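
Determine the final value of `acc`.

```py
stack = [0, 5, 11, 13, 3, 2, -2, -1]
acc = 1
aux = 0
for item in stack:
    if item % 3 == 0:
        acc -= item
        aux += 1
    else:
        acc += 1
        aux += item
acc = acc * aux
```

120

item=0: %3==0, acc = 1-0 = 1; aux=1
item=5: not %3==0, acc = 1+1 = 2; aux=6
item=11: not %3==0, acc = 2+1 = 3; aux=17
item=13: not %3==0, acc = 3+1 = 4; aux=30
item=3: %3==0, acc = 4-3 = 1; aux=31
item=2: not %3==0, acc = 1+1 = 2; aux=33
item=-2: not %3==0, acc = 2+1 = 3; aux=31
item=-1: not %3==0, acc = 3+1 = 4; aux=30
acc*aux = 4*30 = 120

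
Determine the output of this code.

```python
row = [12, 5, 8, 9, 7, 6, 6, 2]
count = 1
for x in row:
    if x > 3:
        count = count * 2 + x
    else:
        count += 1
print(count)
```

x=12: >3, count = 1*2+12 = 14
x=5: >3, count = 14*2+5 = 33
x=8: >3, count = 33*2+8 = 74
x=9: >3, count = 74*2+9 = 157
x=7: >3, count = 157*2+7 = 321
x=6: >3, count = 321*2+6 = 648
x=6: >3, count = 648*2+6 = 1302
x=2: not >3, count = 1302+1 = 1303

1303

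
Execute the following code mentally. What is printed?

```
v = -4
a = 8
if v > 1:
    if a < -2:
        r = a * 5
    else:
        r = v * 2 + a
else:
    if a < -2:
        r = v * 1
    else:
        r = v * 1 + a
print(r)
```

v=-4, a=8
v > 1 is False; a < -2 is False
→ r = v * 1 + a = 4

4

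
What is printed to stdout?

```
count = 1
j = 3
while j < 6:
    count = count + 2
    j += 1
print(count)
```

7

j=3: count = 1+2 = 3
j=4: count = 3+2 = 5
j=5: count = 5+2 = 7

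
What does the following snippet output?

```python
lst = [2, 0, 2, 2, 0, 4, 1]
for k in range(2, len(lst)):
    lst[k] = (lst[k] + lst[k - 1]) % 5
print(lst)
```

k=2: lst[2] = (2+0)%5 = 2 → [2, 0, 2, 2, 0, 4, 1]
k=3: lst[3] = (2+2)%5 = 4 → [2, 0, 2, 4, 0, 4, 1]
k=4: lst[4] = (0+4)%5 = 4 → [2, 0, 2, 4, 4, 4, 1]
k=5: lst[5] = (4+4)%5 = 3 → [2, 0, 2, 4, 4, 3, 1]
k=6: lst[6] = (1+3)%5 = 4 → [2, 0, 2, 4, 4, 3, 4]

[2, 0, 2, 4, 4, 3, 4]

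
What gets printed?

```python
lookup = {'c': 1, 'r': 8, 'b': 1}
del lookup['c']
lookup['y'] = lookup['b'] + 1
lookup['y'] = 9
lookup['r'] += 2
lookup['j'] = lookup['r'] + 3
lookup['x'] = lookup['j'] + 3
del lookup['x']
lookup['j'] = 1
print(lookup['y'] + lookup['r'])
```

19

del 'c' → {'r': 8, 'b': 1}
lookup['y'] = lookup['b']+1 = 2 → {'r': 8, 'b': 1, 'y': 2}
lookup['y'] = 9 → {'r': 8, 'b': 1, 'y': 9}
lookup['r'] = 8+2 = 10 → {'r': 10, 'b': 1, 'y': 9}
lookup['j'] = lookup['r']+3 = 13 → {'r': 10, 'b': 1, 'y': 9, 'j': 13}
lookup['x'] = lookup['j']+3 = 16 → {'r': 10, 'b': 1, 'y': 9, 'j': 13, 'x': 16}
del 'x' → {'r': 10, 'b': 1, 'y': 9, 'j': 13}
lookup['j'] = 1 → {'r': 10, 'b': 1, 'y': 9, 'j': 1}
lookup['y']+lookup['r'] = 9+10 = 19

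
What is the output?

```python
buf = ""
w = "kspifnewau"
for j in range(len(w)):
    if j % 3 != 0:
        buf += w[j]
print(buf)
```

spfnwa

j=0: skip
j=1: add 's' → 's'
j=2: add 'p' → 'sp'
j=3: skip
j=4: add 'f' → 'spf'
j=5: add 'n' → 'spfn'
j=6: skip
j=7: add 'w' → 'spfnw'
j=8: add 'a' → 'spfnwa'
j=9: skip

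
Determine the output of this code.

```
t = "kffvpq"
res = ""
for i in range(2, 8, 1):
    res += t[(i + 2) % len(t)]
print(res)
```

i=2: add t[4]='p' → 'p'
i=3: add t[5]='q' → 'pq'
i=4: add t[0]='k' → 'pqk'
i=5: add t[1]='f' → 'pqkf'
i=6: add t[2]='f' → 'pqkff'
i=7: add t[3]='v' → 'pqkffv'

pqkffv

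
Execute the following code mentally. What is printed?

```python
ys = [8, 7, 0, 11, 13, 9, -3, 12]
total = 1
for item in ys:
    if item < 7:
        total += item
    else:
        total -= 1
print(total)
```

item=8: not <7, total = 1-1 = 0
item=7: not <7, total = 0-1 = -1
item=0: <7, total = (-1)+0 = -1
item=11: not <7, total = (-1)-1 = -2
item=13: not <7, total = (-2)-1 = -3
item=9: not <7, total = (-3)-1 = -4
item=-3: <7, total = (-4)+(-3) = -7
item=12: not <7, total = (-7)-1 = -8

-8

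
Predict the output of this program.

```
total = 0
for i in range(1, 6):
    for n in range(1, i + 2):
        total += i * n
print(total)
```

i=1,n=1: total = 0+1 = 1
i=1,n=2: total = 1+2 = 3
i=2,n=1: total = 3+2 = 5
i=2,n=2: total = 5+4 = 9
i=2,n=3: total = 9+6 = 15
i=3,n=1: total = 15+3 = 18
i=3,n=2: total = 18+6 = 24
i=3,n=3: total = 24+9 = 33
i=3,n=4: total = 33+12 = 45
i=4,n=1: total = 45+4 = 49
i=4,n=2: total = 49+8 = 57
i=4,n=3: total = 57+12 = 69
i=4,n=4: total = 69+16 = 85
i=4,n=5: total = 85+20 = 105
i=5,n=1: total = 105+5 = 110
i=5,n=2: total = 110+10 = 120
i=5,n=3: total = 120+15 = 135
i=5,n=4: total = 135+20 = 155
i=5,n=5: total = 155+25 = 180
i=5,n=6: total = 180+30 = 210

210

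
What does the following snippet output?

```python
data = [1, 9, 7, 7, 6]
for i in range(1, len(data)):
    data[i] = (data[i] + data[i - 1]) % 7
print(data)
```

[1, 3, 3, 3, 2]

i=1: data[1] = (9+1)%7 = 3 → [1, 3, 7, 7, 6]
i=2: data[2] = (7+3)%7 = 3 → [1, 3, 3, 7, 6]
i=3: data[3] = (7+3)%7 = 3 → [1, 3, 3, 3, 6]
i=4: data[4] = (6+3)%7 = 2 → [1, 3, 3, 3, 2]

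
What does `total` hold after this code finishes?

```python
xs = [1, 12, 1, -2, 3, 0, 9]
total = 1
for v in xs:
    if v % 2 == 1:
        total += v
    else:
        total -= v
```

5

v=1: odd, total = 1+1 = 2
v=12: not odd, total = 2-12 = -10
v=1: odd, total = (-10)+1 = -9
v=-2: not odd, total = (-9)-(-2) = -7
v=3: odd, total = (-7)+3 = -4
v=0: not odd, total = (-4)-0 = -4
v=9: odd, total = (-4)+9 = 5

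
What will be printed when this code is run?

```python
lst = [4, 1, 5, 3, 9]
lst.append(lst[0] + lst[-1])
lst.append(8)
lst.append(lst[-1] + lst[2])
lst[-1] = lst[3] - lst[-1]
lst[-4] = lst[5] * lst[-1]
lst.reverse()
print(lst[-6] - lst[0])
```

23

append lst[0]+lst[-1] = 4+9 = 13 → [4, 1, 5, 3, 9, 13]
append 8 → [4, 1, 5, 3, 9, 13, 8]
append lst[-1]+lst[2] = 8+5 = 13 → [4, 1, 5, 3, 9, 13, 8, 13]
lst[-1] = lst[3]-lst[-1] = 3-13 = -10 → [4, 1, 5, 3, 9, 13, 8, -10]
lst[-4] = lst[5]*lst[-1] = 13*(-10) = -130 → [4, 1, 5, 3, -130, 13, 8, -10]
reverse → [-10, 8, 13, -130, 3, 5, 1, 4]
lst[-6]-lst[0] = 13-(-10) = 23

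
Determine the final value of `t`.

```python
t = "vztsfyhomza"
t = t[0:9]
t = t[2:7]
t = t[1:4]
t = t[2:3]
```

'y'

slice [0:9] → 'vztsfyhom'
slice [2:7] → 'tsfyh'
slice [1:4] → 'sfy'
slice [2:3] → 'y'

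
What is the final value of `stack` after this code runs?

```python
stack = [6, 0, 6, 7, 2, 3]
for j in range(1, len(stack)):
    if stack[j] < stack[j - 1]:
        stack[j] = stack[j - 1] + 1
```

[6, 7, 8, 9, 10, 11]

j=1: 0<6, stack[1] = 6+1 = 7 → [6, 7, 6, 7, 2, 3]
j=2: 6<7, stack[2] = 7+1 = 8 → [6, 7, 8, 7, 2, 3]
j=3: 7<8, stack[3] = 8+1 = 9 → [6, 7, 8, 9, 2, 3]
j=4: 2<9, stack[4] = 9+1 = 10 → [6, 7, 8, 9, 10, 3]
j=5: 3<10, stack[5] = 10+1 = 11 → [6, 7, 8, 9, 10, 11]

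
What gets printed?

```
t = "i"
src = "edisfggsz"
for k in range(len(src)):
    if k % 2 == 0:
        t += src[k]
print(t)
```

k=0: add 'e' → 'ie'
k=1: skip
k=2: add 'i' → 'iei'
k=3: skip
k=4: add 'f' → 'ieif'
k=5: skip
k=6: add 'g' → 'ieifg'
k=7: skip
k=8: add 'z' → 'ieifgz'

ieifgz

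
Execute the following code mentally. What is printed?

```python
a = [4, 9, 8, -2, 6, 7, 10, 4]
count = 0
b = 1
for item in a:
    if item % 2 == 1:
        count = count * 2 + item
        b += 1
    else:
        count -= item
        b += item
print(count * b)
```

-957

item=4: not odd, count = 0-4 = -4; b=5
item=9: odd, count = (-4)*2+9 = 1; b=6
item=8: not odd, count = 1-8 = -7; b=14
item=-2: not odd, count = (-7)-(-2) = -5; b=12
item=6: not odd, count = (-5)-6 = -11; b=18
item=7: odd, count = (-11)*2+7 = -15; b=19
item=10: not odd, count = (-15)-10 = -25; b=29
item=4: not odd, count = (-25)-4 = -29; b=33
count*b = (-29)*33 = -957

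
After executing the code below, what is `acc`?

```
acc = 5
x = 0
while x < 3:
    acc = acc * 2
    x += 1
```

x=0: acc = 5*2 = 10
x=1: acc = 10*2 = 20
x=2: acc = 20*2 = 40

40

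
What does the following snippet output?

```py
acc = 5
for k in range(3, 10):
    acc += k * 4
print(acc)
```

173

k=3: acc = 5+3*4 = 17
k=4: acc = 17+4*4 = 33
k=5: acc = 33+5*4 = 53
k=6: acc = 53+6*4 = 77
k=7: acc = 77+7*4 = 105
k=8: acc = 105+8*4 = 137
k=9: acc = 137+9*4 = 173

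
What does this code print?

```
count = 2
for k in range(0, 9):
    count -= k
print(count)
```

-34

k=0: count = 2-0 = 2
k=1: count = 2-1 = 1
k=2: count = 1-2 = -1
k=3: count = (-1)-3 = -4
k=4: count = (-4)-4 = -8
k=5: count = (-8)-5 = -13
k=6: count = (-13)-6 = -19
k=7: count = (-19)-7 = -26
k=8: count = (-26)-8 = -34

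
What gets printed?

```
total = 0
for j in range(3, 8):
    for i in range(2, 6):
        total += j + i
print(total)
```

j=3,i=2: total = 0+5 = 5
j=3,i=3: total = 5+6 = 11
j=3,i=4: total = 11+7 = 18
j=3,i=5: total = 18+8 = 26
j=4,i=2: total = 26+6 = 32
j=4,i=3: total = 32+7 = 39
j=4,i=4: total = 39+8 = 47
j=4,i=5: total = 47+9 = 56
j=5,i=2: total = 56+7 = 63
j=5,i=3: total = 63+8 = 71
j=5,i=4: total = 71+9 = 80
j=5,i=5: total = 80+10 = 90
j=6,i=2: total = 90+8 = 98
j=6,i=3: total = 98+9 = 107
j=6,i=4: total = 107+10 = 117
j=6,i=5: total = 117+11 = 128
j=7,i=2: total = 128+9 = 137
j=7,i=3: total = 137+10 = 147
j=7,i=4: total = 147+11 = 158
j=7,i=5: total = 158+12 = 170

170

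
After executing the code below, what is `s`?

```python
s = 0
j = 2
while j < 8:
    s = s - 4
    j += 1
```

j=2: s = 0-4 = -4
j=3: s = (-4)-4 = -8
j=4: s = (-8)-4 = -12
j=5: s = (-12)-4 = -16
j=6: s = (-16)-4 = -20
j=7: s = (-20)-4 = -24

-24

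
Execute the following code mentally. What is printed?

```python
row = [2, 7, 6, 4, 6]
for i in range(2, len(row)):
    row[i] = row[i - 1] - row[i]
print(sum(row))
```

i=2: row[2] = 7-6 = 1 → [2, 7, 1, 4, 6]
i=3: row[3] = 1-4 = -3 → [2, 7, 1, -3, 6]
i=4: row[4] = (-3)-6 = -9 → [2, 7, 1, -3, -9]
sum = -2

-2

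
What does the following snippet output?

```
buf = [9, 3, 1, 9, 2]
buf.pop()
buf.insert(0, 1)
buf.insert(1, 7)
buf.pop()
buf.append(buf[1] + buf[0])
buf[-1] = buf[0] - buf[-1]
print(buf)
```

pop() removes 2 → [9, 3, 1, 9]
insert 1 at 0 → [1, 9, 3, 1, 9]
insert 7 at 1 → [1, 7, 9, 3, 1, 9]
pop() removes 9 → [1, 7, 9, 3, 1]
append buf[1]+buf[0] = 7+1 = 8 → [1, 7, 9, 3, 1, 8]
buf[-1] = buf[0]-buf[-1] = 1-8 = -7 → [1, 7, 9, 3, 1, -7]

[1, 7, 9, 3, 1, -7]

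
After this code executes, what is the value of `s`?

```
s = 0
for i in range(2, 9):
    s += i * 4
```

140

i=2: s = 0+2*4 = 8
i=3: s = 8+3*4 = 20
i=4: s = 20+4*4 = 36
i=5: s = 36+5*4 = 56
i=6: s = 56+6*4 = 80
i=7: s = 80+7*4 = 108
i=8: s = 108+8*4 = 140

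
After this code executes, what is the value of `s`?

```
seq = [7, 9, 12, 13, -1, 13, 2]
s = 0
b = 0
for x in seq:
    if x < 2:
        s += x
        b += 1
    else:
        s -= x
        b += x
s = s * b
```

x=7: not <2, s = 0-7 = -7; b=7
x=9: not <2, s = (-7)-9 = -16; b=16
x=12: not <2, s = (-16)-12 = -28; b=28
x=13: not <2, s = (-28)-13 = -41; b=41
x=-1: <2, s = (-41)+(-1) = -42; b=42
x=13: not <2, s = (-42)-13 = -55; b=55
x=2: not <2, s = (-55)-2 = -57; b=57
s*b = (-57)*57 = -3249

-3249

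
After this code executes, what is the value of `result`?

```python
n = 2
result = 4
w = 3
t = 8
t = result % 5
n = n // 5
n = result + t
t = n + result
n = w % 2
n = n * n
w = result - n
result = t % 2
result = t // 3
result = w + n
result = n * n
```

1

t = 4%5 = 4
n = 2//5 = 0
n = 4+4 = 8
t = 8+4 = 12
n = 3%2 = 1
n = 1*1 = 1
w = 4-1 = 3
result = 12%2 = 0
result = 12//3 = 4
result = 3+1 = 4
result = 1*1 = 1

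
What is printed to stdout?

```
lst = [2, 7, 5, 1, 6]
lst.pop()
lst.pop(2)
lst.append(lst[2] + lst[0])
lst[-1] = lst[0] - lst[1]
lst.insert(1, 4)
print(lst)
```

[2, 4, 7, 1, -5]

pop() removes 6 → [2, 7, 5, 1]
pop(2) removes 5 → [2, 7, 1]
append lst[2]+lst[0] = 1+2 = 3 → [2, 7, 1, 3]
lst[-1] = lst[0]-lst[1] = 2-7 = -5 → [2, 7, 1, -5]
insert 4 at 1 → [2, 4, 7, 1, -5]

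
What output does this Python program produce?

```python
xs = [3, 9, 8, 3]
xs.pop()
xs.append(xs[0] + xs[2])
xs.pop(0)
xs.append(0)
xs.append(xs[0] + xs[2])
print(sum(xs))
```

48

pop() removes 3 → [3, 9, 8]
append xs[0]+xs[2] = 3+8 = 11 → [3, 9, 8, 11]
pop(0) removes 3 → [9, 8, 11]
append 0 → [9, 8, 11, 0]
append xs[0]+xs[2] = 9+11 = 20 → [9, 8, 11, 0, 20]
sum = 48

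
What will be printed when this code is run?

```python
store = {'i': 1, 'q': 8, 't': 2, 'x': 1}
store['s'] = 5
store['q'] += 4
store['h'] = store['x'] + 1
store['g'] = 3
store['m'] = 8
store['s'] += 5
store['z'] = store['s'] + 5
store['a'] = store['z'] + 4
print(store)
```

store['s'] = 5 → {'i': 1, 'q': 8, 't': 2, 'x': 1, 's': 5}
store['q'] = 8+4 = 12 → {'i': 1, 'q': 12, 't': 2, 'x': 1, 's': 5}
store['h'] = store['x']+1 = 2 → {'i': 1, 'q': 12, 't': 2, 'x': 1, 's': 5, 'h': 2}
store['g'] = 3 → {'i': 1, 'q': 12, 't': 2, 'x': 1, 's': 5, 'h': 2, 'g': 3}
store['m'] = 8 → {'i': 1, 'q': 12, 't': 2, 'x': 1, 's': 5, 'h': 2, 'g': 3, 'm': 8}
store['s'] = 5+5 = 10 → {'i': 1, 'q': 12, 't': 2, 'x': 1, 's': 10, 'h': 2, 'g': 3, 'm': 8}
store['z'] = store['s']+5 = 15 → {'i': 1, 'q': 12, 't': 2, 'x': 1, 's': 10, 'h': 2, 'g': 3, 'm': 8, 'z': 15}
store['a'] = store['z']+4 = 19 → {'i': 1, 'q': 12, 't': 2, 'x': 1, 's': 10, 'h': 2, 'g': 3, 'm': 8, 'z': 15, 'a': 19}

{'i': 1, 'q': 12, 't': 2, 'x': 1, 's': 10, 'h': 2, 'g': 3, 'm': 8, 'z': 15, 'a': 19}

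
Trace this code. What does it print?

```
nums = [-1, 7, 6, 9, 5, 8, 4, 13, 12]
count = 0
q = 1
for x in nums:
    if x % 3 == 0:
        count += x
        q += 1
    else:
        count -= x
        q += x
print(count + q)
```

31

x=-1: not %3==0, count = 0-(-1) = 1; q=0
x=7: not %3==0, count = 1-7 = -6; q=7
x=6: %3==0, count = (-6)+6 = 0; q=8
x=9: %3==0, count = 0+9 = 9; q=9
x=5: not %3==0, count = 9-5 = 4; q=14
x=8: not %3==0, count = 4-8 = -4; q=22
x=4: not %3==0, count = (-4)-4 = -8; q=26
x=13: not %3==0, count = (-8)-13 = -21; q=39
x=12: %3==0, count = (-21)+12 = -9; q=40
count+q = (-9)+40 = 31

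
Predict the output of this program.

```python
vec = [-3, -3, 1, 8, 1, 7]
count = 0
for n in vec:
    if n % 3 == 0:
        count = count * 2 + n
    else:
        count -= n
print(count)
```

n=-3: %3==0, count = 0*2+(-3) = -3
n=-3: %3==0, count = (-3)*2+(-3) = -9
n=1: not %3==0, count = (-9)-1 = -10
n=8: not %3==0, count = (-10)-8 = -18
n=1: not %3==0, count = (-18)-1 = -19
n=7: not %3==0, count = (-19)-7 = -26

-26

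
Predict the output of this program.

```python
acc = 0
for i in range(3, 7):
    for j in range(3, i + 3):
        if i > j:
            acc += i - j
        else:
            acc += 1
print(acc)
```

i=3,j=3: not 3>3, acc = 0+1 = 1
i=3,j=4: not 3>4, acc = 1+1 = 2
i=3,j=5: not 3>5, acc = 2+1 = 3
i=4,j=3: 4>3, acc = 3+1 = 4
i=4,j=4: not 4>4, acc = 4+1 = 5
i=4,j=5: not 4>5, acc = 5+1 = 6
i=4,j=6: not 4>6, acc = 6+1 = 7
i=5,j=3: 5>3, acc = 7+2 = 9
i=5,j=4: 5>4, acc = 9+1 = 10
i=5,j=5: not 5>5, acc = 10+1 = 11
i=5,j=6: not 5>6, acc = 11+1 = 12
i=5,j=7: not 5>7, acc = 12+1 = 13
i=6,j=3: 6>3, acc = 13+3 = 16
i=6,j=4: 6>4, acc = 16+2 = 18
i=6,j=5: 6>5, acc = 18+1 = 19
i=6,j=6: not 6>6, acc = 19+1 = 20
i=6,j=7: not 6>7, acc = 20+1 = 21
i=6,j=8: not 6>8, acc = 21+1 = 22

22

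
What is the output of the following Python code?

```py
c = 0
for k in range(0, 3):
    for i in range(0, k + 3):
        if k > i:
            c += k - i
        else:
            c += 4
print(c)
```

k=0,i=0: not 0>0, c = 0+4 = 4
k=0,i=1: not 0>1, c = 4+4 = 8
k=0,i=2: not 0>2, c = 8+4 = 12
k=1,i=0: 1>0, c = 12+1 = 13
k=1,i=1: not 1>1, c = 13+4 = 17
k=1,i=2: not 1>2, c = 17+4 = 21
k=1,i=3: not 1>3, c = 21+4 = 25
k=2,i=0: 2>0, c = 25+2 = 27
k=2,i=1: 2>1, c = 27+1 = 28
k=2,i=2: not 2>2, c = 28+4 = 32
k=2,i=3: not 2>3, c = 32+4 = 36
k=2,i=4: not 2>4, c = 36+4 = 40

40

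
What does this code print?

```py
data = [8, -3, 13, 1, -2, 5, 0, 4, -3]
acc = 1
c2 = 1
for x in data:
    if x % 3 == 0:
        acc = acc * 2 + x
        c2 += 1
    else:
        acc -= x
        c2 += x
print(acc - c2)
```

x=8: not %3==0, acc = 1-8 = -7; c2=9
x=-3: %3==0, acc = (-7)*2+(-3) = -17; c2=10
x=13: not %3==0, acc = (-17)-13 = -30; c2=23
x=1: not %3==0, acc = (-30)-1 = -31; c2=24
x=-2: not %3==0, acc = (-31)-(-2) = -29; c2=22
x=5: not %3==0, acc = (-29)-5 = -34; c2=27
x=0: %3==0, acc = (-34)*2+0 = -68; c2=28
x=4: not %3==0, acc = (-68)-4 = -72; c2=32
x=-3: %3==0, acc = (-72)*2+(-3) = -147; c2=33
acc-c2 = (-147)-33 = -180

-180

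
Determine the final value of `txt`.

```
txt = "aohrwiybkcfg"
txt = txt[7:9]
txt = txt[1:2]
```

'k'

slice [7:9] → 'bk'
slice [1:2] → 'k'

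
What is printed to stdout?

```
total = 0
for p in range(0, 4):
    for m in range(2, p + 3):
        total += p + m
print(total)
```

p=0,m=2: total = 0+2 = 2
p=1,m=2: total = 2+3 = 5
p=1,m=3: total = 5+4 = 9
p=2,m=2: total = 9+4 = 13
p=2,m=3: total = 13+5 = 18
p=2,m=4: total = 18+6 = 24
p=3,m=2: total = 24+5 = 29
p=3,m=3: total = 29+6 = 35
p=3,m=4: total = 35+7 = 42
p=3,m=5: total = 42+8 = 50

50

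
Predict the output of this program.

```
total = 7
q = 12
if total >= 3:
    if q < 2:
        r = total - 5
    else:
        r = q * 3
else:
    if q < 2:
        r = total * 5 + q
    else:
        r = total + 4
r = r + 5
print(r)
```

total=7, q=12
total >= 3 is True; q < 2 is False
→ r = q * 3 = 36
r = 36+5 = 41

41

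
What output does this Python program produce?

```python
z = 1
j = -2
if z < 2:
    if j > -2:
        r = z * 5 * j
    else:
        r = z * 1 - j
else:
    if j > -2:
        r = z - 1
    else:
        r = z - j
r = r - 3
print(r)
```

z=1, j=-2
z < 2 is True; j > -2 is False
→ r = z * 1 - j = 3
r = 3-3 = 0

0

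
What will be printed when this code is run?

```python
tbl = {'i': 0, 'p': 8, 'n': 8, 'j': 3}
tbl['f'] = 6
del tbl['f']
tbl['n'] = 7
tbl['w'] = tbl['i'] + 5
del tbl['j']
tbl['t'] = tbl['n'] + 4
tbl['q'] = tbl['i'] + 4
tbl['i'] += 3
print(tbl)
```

{'i': 3, 'p': 8, 'n': 7, 'w': 5, 't': 11, 'q': 4}

tbl['f'] = 6 → {'i': 0, 'p': 8, 'n': 8, 'j': 3, 'f': 6}
del 'f' → {'i': 0, 'p': 8, 'n': 8, 'j': 3}
tbl['n'] = 7 → {'i': 0, 'p': 8, 'n': 7, 'j': 3}
tbl['w'] = tbl['i']+5 = 5 → {'i': 0, 'p': 8, 'n': 7, 'j': 3, 'w': 5}
del 'j' → {'i': 0, 'p': 8, 'n': 7, 'w': 5}
tbl['t'] = tbl['n']+4 = 11 → {'i': 0, 'p': 8, 'n': 7, 'w': 5, 't': 11}
tbl['q'] = tbl['i']+4 = 4 → {'i': 0, 'p': 8, 'n': 7, 'w': 5, 't': 11, 'q': 4}
tbl['i'] = 0+3 = 3 → {'i': 3, 'p': 8, 'n': 7, 'w': 5, 't': 11, 'q': 4}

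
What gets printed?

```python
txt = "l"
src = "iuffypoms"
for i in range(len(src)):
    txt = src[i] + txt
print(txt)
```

i=0: prepend 'i' → 'il'
i=1: prepend 'u' → 'uil'
i=2: prepend 'f' → 'fuil'
i=3: prepend 'f' → 'ffuil'
i=4: prepend 'y' → 'yffuil'
i=5: prepend 'p' → 'pyffuil'
i=6: prepend 'o' → 'opyffuil'
i=7: prepend 'm' → 'mopyffuil'
i=8: prepend 's' → 'smopyffuil'

smopyffuil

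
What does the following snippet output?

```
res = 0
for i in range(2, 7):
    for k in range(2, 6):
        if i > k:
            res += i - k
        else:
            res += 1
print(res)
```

i=2,k=2: not 2>2, res = 0+1 = 1
i=2,k=3: not 2>3, res = 1+1 = 2
i=2,k=4: not 2>4, res = 2+1 = 3
i=2,k=5: not 2>5, res = 3+1 = 4
i=3,k=2: 3>2, res = 4+1 = 5
i=3,k=3: not 3>3, res = 5+1 = 6
i=3,k=4: not 3>4, res = 6+1 = 7
i=3,k=5: not 3>5, res = 7+1 = 8
i=4,k=2: 4>2, res = 8+2 = 10
i=4,k=3: 4>3, res = 10+1 = 11
i=4,k=4: not 4>4, res = 11+1 = 12
i=4,k=5: not 4>5, res = 12+1 = 13
i=5,k=2: 5>2, res = 13+3 = 16
i=5,k=3: 5>3, res = 16+2 = 18
i=5,k=4: 5>4, res = 18+1 = 19
i=5,k=5: not 5>5, res = 19+1 = 20
i=6,k=2: 6>2, res = 20+4 = 24
i=6,k=3: 6>3, res = 24+3 = 27
i=6,k=4: 6>4, res = 27+2 = 29
i=6,k=5: 6>5, res = 29+1 = 30

30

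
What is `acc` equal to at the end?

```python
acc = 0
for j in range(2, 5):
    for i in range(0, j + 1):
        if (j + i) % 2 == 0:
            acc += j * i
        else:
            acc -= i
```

33

j=2,i=0: even sum, acc = 0+0 = 0
j=2,i=1: odd sum, acc = 0-1 = -1
j=2,i=2: even sum, acc = (-1)+4 = 3
j=3,i=0: odd sum, acc = 3-0 = 3
j=3,i=1: even sum, acc = 3+3 = 6
j=3,i=2: odd sum, acc = 6-2 = 4
j=3,i=3: even sum, acc = 4+9 = 13
j=4,i=0: even sum, acc = 13+0 = 13
j=4,i=1: odd sum, acc = 13-1 = 12
j=4,i=2: even sum, acc = 12+8 = 20
j=4,i=3: odd sum, acc = 20-3 = 17
j=4,i=4: even sum, acc = 17+16 = 33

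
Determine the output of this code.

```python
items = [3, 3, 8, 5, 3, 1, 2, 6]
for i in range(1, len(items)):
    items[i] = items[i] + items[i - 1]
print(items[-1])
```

i=1: items[1] = 3+3 = 6 → [3, 6, 8, 5, 3, 1, 2, 6]
i=2: items[2] = 8+6 = 14 → [3, 6, 14, 5, 3, 1, 2, 6]
i=3: items[3] = 5+14 = 19 → [3, 6, 14, 19, 3, 1, 2, 6]
i=4: items[4] = 3+19 = 22 → [3, 6, 14, 19, 22, 1, 2, 6]
i=5: items[5] = 1+22 = 23 → [3, 6, 14, 19, 22, 23, 2, 6]
i=6: items[6] = 2+23 = 25 → [3, 6, 14, 19, 22, 23, 25, 6]
i=7: items[7] = 6+25 = 31 → [3, 6, 14, 19, 22, 23, 25, 31]

31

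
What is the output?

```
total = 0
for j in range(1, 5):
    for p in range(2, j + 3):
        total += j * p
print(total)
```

j=1,p=2: total = 0+2 = 2
j=1,p=3: total = 2+3 = 5
j=2,p=2: total = 5+4 = 9
j=2,p=3: total = 9+6 = 15
j=2,p=4: total = 15+8 = 23
j=3,p=2: total = 23+6 = 29
j=3,p=3: total = 29+9 = 38
j=3,p=4: total = 38+12 = 50
j=3,p=5: total = 50+15 = 65
j=4,p=2: total = 65+8 = 73
j=4,p=3: total = 73+12 = 85
j=4,p=4: total = 85+16 = 101
j=4,p=5: total = 101+20 = 121
j=4,p=6: total = 121+24 = 145

145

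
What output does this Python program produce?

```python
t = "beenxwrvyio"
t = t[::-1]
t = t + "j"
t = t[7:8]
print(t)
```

reverse → 'oiyvrwxneeb'
+ 'j' → 'oiyvrwxneebj'
slice [7:8] → 'n'

n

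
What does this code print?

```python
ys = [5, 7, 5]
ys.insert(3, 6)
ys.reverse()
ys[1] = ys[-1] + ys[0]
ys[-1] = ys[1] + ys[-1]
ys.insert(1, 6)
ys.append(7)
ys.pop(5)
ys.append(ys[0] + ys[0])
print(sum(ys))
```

insert 6 at 3 → [5, 7, 5, 6]
reverse → [6, 5, 7, 5]
ys[1] = ys[-1]+ys[0] = 5+6 = 11 → [6, 11, 7, 5]
ys[-1] = ys[1]+ys[-1] = 11+5 = 16 → [6, 11, 7, 16]
insert 6 at 1 → [6, 6, 11, 7, 16]
append 7 → [6, 6, 11, 7, 16, 7]
pop(5) removes 7 → [6, 6, 11, 7, 16]
append ys[0]+ys[0] = 6+6 = 12 → [6, 6, 11, 7, 16, 12]
sum = 58

58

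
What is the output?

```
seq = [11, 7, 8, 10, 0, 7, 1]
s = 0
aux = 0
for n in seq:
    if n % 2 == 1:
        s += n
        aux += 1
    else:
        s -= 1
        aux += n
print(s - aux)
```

1

n=11: odd, s = 0+11 = 11; aux=1
n=7: odd, s = 11+7 = 18; aux=2
n=8: not odd, s = 18-1 = 17; aux=10
n=10: not odd, s = 17-1 = 16; aux=20
n=0: not odd, s = 16-1 = 15; aux=20
n=7: odd, s = 15+7 = 22; aux=21
n=1: odd, s = 22+1 = 23; aux=22
s-aux = 23-22 = 1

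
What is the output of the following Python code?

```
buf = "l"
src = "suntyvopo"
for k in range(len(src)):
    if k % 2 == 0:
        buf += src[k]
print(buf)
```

lsnyoo

k=0: add 's' → 'ls'
k=1: skip
k=2: add 'n' → 'lsn'
k=3: skip
k=4: add 'y' → 'lsny'
k=5: skip
k=6: add 'o' → 'lsnyo'
k=7: skip
k=8: add 'o' → 'lsnyoo'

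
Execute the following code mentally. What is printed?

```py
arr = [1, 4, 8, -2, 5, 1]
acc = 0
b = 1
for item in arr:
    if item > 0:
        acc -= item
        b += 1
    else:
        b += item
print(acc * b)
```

-76

item=1: >0, acc = 0-1 = -1; b=2
item=4: >0, acc = (-1)-4 = -5; b=3
item=8: >0, acc = (-5)-8 = -13; b=4
item=-2: not >0; b=2
item=5: >0, acc = (-13)-5 = -18; b=3
item=1: >0, acc = (-18)-1 = -19; b=4
acc*b = (-19)*4 = -76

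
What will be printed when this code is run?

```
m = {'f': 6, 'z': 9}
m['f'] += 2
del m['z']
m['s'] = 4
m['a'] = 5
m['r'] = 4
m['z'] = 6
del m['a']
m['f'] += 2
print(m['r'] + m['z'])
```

10

m['f'] = 6+2 = 8 → {'f': 8, 'z': 9}
del 'z' → {'f': 8}
m['s'] = 4 → {'f': 8, 's': 4}
m['a'] = 5 → {'f': 8, 's': 4, 'a': 5}
m['r'] = 4 → {'f': 8, 's': 4, 'a': 5, 'r': 4}
m['z'] = 6 → {'f': 8, 's': 4, 'a': 5, 'r': 4, 'z': 6}
del 'a' → {'f': 8, 's': 4, 'r': 4, 'z': 6}
m['f'] = 8+2 = 10 → {'f': 10, 's': 4, 'r': 4, 'z': 6}
m['r']+m['z'] = 4+6 = 10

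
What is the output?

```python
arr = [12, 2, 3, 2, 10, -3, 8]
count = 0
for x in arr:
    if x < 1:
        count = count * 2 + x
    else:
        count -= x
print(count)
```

x=12: not <1, count = 0-12 = -12
x=2: not <1, count = (-12)-2 = -14
x=3: not <1, count = (-14)-3 = -17
x=2: not <1, count = (-17)-2 = -19
x=10: not <1, count = (-19)-10 = -29
x=-3: <1, count = (-29)*2+(-3) = -61
x=8: not <1, count = (-61)-8 = -69

-69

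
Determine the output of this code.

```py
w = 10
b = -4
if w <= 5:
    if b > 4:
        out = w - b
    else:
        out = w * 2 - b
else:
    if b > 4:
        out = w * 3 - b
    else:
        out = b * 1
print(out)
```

-4

w=10, b=-4
w <= 5 is False; b > 4 is False
→ out = b * 1 = -4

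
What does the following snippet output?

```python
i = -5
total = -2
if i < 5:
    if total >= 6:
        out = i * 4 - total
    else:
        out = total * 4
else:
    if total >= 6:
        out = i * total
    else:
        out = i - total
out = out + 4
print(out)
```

-4

i=-5, total=-2
i < 5 is True; total >= 6 is False
→ out = total * 4 = -8
out = (-8)+4 = -4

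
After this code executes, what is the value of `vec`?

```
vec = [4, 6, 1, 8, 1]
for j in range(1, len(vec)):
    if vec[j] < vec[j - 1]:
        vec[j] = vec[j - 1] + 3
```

j=1: 6>=4, unchanged → [4, 6, 1, 8, 1]
j=2: 1<6, vec[2] = 6+3 = 9 → [4, 6, 9, 8, 1]
j=3: 8<9, vec[3] = 9+3 = 12 → [4, 6, 9, 12, 1]
j=4: 1<12, vec[4] = 12+3 = 15 → [4, 6, 9, 12, 15]

[4, 6, 9, 12, 15]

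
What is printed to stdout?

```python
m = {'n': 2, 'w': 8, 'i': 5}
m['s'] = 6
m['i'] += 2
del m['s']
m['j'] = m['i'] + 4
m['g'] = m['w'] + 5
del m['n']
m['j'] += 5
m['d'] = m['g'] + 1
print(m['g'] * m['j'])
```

m['s'] = 6 → {'n': 2, 'w': 8, 'i': 5, 's': 6}
m['i'] = 5+2 = 7 → {'n': 2, 'w': 8, 'i': 7, 's': 6}
del 's' → {'n': 2, 'w': 8, 'i': 7}
m['j'] = m['i']+4 = 11 → {'n': 2, 'w': 8, 'i': 7, 'j': 11}
m['g'] = m['w']+5 = 13 → {'n': 2, 'w': 8, 'i': 7, 'j': 11, 'g': 13}
del 'n' → {'w': 8, 'i': 7, 'j': 11, 'g': 13}
m['j'] = 11+5 = 16 → {'w': 8, 'i': 7, 'j': 16, 'g': 13}
m['d'] = m['g']+1 = 14 → {'w': 8, 'i': 7, 'j': 16, 'g': 13, 'd': 14}
m['g']*m['j'] = 13*16 = 208

208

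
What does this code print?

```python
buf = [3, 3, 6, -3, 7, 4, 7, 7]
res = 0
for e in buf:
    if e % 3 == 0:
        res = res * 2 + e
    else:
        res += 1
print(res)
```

49

e=3: %3==0, res = 0*2+3 = 3
e=3: %3==0, res = 3*2+3 = 9
e=6: %3==0, res = 9*2+6 = 24
e=-3: %3==0, res = 24*2+(-3) = 45
e=7: not %3==0, res = 45+1 = 46
e=4: not %3==0, res = 46+1 = 47
e=7: not %3==0, res = 47+1 = 48
e=7: not %3==0, res = 48+1 = 49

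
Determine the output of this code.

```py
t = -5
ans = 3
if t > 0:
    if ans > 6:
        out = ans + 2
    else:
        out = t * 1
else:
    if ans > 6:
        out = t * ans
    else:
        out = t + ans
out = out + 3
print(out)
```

1

t=-5, ans=3
t > 0 is False; ans > 6 is False
→ out = t + ans = -2
out = (-2)+3 = 1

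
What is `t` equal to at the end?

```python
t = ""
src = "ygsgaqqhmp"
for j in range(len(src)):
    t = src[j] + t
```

'pmhqqagsgy'

j=0: prepend 'y' → 'y'
j=1: prepend 'g' → 'gy'
j=2: prepend 's' → 'sgy'
j=3: prepend 'g' → 'gsgy'
j=4: prepend 'a' → 'agsgy'
j=5: prepend 'q' → 'qagsgy'
j=6: prepend 'q' → 'qqagsgy'
j=7: prepend 'h' → 'hqqagsgy'
j=8: prepend 'm' → 'mhqqagsgy'
j=9: prepend 'p' → 'pmhqqagsgy'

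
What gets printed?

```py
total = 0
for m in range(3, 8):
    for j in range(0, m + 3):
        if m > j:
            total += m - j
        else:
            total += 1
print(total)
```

m=3,j=0: 3>0, total = 0+3 = 3
m=3,j=1: 3>1, total = 3+2 = 5
m=3,j=2: 3>2, total = 5+1 = 6
m=3,j=3: not 3>3, total = 6+1 = 7
m=3,j=4: not 3>4, total = 7+1 = 8
m=3,j=5: not 3>5, total = 8+1 = 9
m=4,j=0: 4>0, total = 9+4 = 13
m=4,j=1: 4>1, total = 13+3 = 16
m=4,j=2: 4>2, total = 16+2 = 18
m=4,j=3: 4>3, total = 18+1 = 19
m=4,j=4: not 4>4, total = 19+1 = 20
m=4,j=5: not 4>5, total = 20+1 = 21
m=4,j=6: not 4>6, total = 21+1 = 22
m=5,j=0: 5>0, total = 22+5 = 27
m=5,j=1: 5>1, total = 27+4 = 31
m=5,j=2: 5>2, total = 31+3 = 34
m=5,j=3: 5>3, total = 34+2 = 36
m=5,j=4: 5>4, total = 36+1 = 37
m=5,j=5: not 5>5, total = 37+1 = 38
m=5,j=6: not 5>6, total = 38+1 = 39
m=5,j=7: not 5>7, total = 39+1 = 40
m=6,j=0: 6>0, total = 40+6 = 46
m=6,j=1: 6>1, total = 46+5 = 51
m=6,j=2: 6>2, total = 51+4 = 55
m=6,j=3: 6>3, total = 55+3 = 58
m=6,j=4: 6>4, total = 58+2 = 60
m=6,j=5: 6>5, total = 60+1 = 61
m=6,j=6: not 6>6, total = 61+1 = 62
m=6,j=7: not 6>7, total = 62+1 = 63
m=6,j=8: not 6>8, total = 63+1 = 64
m=7,j=0: 7>0, total = 64+7 = 71
m=7,j=1: 7>1, total = 71+6 = 77
m=7,j=2: 7>2, total = 77+5 = 82
m=7,j=3: 7>3, total = 82+4 = 86
m=7,j=4: 7>4, total = 86+3 = 89
m=7,j=5: 7>5, total = 89+2 = 91
m=7,j=6: 7>6, total = 91+1 = 92
m=7,j=7: not 7>7, total = 92+1 = 93
m=7,j=8: not 7>8, total = 93+1 = 94
m=7,j=9: not 7>9, total = 94+1 = 95

95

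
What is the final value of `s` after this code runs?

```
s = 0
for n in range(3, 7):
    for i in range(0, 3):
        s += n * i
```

54

n=3,i=0: s = 0+0 = 0
n=3,i=1: s = 0+3 = 3
n=3,i=2: s = 3+6 = 9
n=4,i=0: s = 9+0 = 9
n=4,i=1: s = 9+4 = 13
n=4,i=2: s = 13+8 = 21
n=5,i=0: s = 21+0 = 21
n=5,i=1: s = 21+5 = 26
n=5,i=2: s = 26+10 = 36
n=6,i=0: s = 36+0 = 36
n=6,i=1: s = 36+6 = 42
n=6,i=2: s = 42+12 = 54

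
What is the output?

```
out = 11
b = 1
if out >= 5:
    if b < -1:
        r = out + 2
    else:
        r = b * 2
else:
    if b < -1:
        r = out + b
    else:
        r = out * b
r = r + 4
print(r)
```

out=11, b=1
out >= 5 is True; b < -1 is False
→ r = b * 2 = 2
r = 2+4 = 6

6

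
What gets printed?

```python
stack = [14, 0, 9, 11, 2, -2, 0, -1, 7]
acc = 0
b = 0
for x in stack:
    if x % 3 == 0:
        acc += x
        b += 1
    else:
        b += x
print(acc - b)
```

-25

x=14: not %3==0; b=14
x=0: %3==0, acc = 0+0 = 0; b=15
x=9: %3==0, acc = 0+9 = 9; b=16
x=11: not %3==0; b=27
x=2: not %3==0; b=29
x=-2: not %3==0; b=27
x=0: %3==0, acc = 9+0 = 9; b=28
x=-1: not %3==0; b=27
x=7: not %3==0; b=34
acc-b = 9-34 = -25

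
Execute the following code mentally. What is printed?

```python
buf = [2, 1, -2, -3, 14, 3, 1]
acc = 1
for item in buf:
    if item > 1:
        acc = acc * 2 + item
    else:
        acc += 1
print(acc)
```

60

item=2: >1, acc = 1*2+2 = 4
item=1: not >1, acc = 4+1 = 5
item=-2: not >1, acc = 5+1 = 6
item=-3: not >1, acc = 6+1 = 7
item=14: >1, acc = 7*2+14 = 28
item=3: >1, acc = 28*2+3 = 59
item=1: not >1, acc = 59+1 = 60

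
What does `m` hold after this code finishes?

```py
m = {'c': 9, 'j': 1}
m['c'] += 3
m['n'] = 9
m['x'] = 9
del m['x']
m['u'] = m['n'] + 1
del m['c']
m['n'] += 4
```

m['c'] = 9+3 = 12 → {'c': 12, 'j': 1}
m['n'] = 9 → {'c': 12, 'j': 1, 'n': 9}
m['x'] = 9 → {'c': 12, 'j': 1, 'n': 9, 'x': 9}
del 'x' → {'c': 12, 'j': 1, 'n': 9}
m['u'] = m['n']+1 = 10 → {'c': 12, 'j': 1, 'n': 9, 'u': 10}
del 'c' → {'j': 1, 'n': 9, 'u': 10}
m['n'] = 9+4 = 13 → {'j': 1, 'n': 13, 'u': 10}

{'j': 1, 'n': 13, 'u': 10}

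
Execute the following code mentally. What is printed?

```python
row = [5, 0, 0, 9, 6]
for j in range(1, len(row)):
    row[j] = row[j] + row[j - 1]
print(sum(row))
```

j=1: row[1] = 0+5 = 5 → [5, 5, 0, 9, 6]
j=2: row[2] = 0+5 = 5 → [5, 5, 5, 9, 6]
j=3: row[3] = 9+5 = 14 → [5, 5, 5, 14, 6]
j=4: row[4] = 6+14 = 20 → [5, 5, 5, 14, 20]
sum = 49

49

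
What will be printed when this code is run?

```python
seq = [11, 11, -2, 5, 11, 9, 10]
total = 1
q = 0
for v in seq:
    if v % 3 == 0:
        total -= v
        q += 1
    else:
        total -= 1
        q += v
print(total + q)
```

33

v=11: not %3==0, total = 1-1 = 0; q=11
v=11: not %3==0, total = 0-1 = -1; q=22
v=-2: not %3==0, total = (-1)-1 = -2; q=20
v=5: not %3==0, total = (-2)-1 = -3; q=25
v=11: not %3==0, total = (-3)-1 = -4; q=36
v=9: %3==0, total = (-4)-9 = -13; q=37
v=10: not %3==0, total = (-13)-1 = -14; q=47
total+q = (-14)+47 = 33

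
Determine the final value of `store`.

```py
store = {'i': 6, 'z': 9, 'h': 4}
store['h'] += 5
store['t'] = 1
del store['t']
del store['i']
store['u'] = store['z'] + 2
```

store['h'] = 4+5 = 9 → {'i': 6, 'z': 9, 'h': 9}
store['t'] = 1 → {'i': 6, 'z': 9, 'h': 9, 't': 1}
del 't' → {'i': 6, 'z': 9, 'h': 9}
del 'i' → {'z': 9, 'h': 9}
store['u'] = store['z']+2 = 11 → {'z': 9, 'h': 9, 'u': 11}

{'z': 9, 'h': 9, 'u': 11}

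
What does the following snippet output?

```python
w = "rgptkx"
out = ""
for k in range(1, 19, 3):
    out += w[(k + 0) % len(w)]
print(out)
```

gkgkgk

k=1: add w[1]='g' → 'g'
k=4: add w[4]='k' → 'gk'
k=7: add w[1]='g' → 'gkg'
k=10: add w[4]='k' → 'gkgk'
k=13: add w[1]='g' → 'gkgkg'
k=16: add w[4]='k' → 'gkgkgk'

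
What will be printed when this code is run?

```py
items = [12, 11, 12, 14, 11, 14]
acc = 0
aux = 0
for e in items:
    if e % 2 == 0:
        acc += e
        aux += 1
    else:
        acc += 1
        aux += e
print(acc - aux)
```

e=12: even, acc = 0+12 = 12; aux=1
e=11: not even, acc = 12+1 = 13; aux=12
e=12: even, acc = 13+12 = 25; aux=13
e=14: even, acc = 25+14 = 39; aux=14
e=11: not even, acc = 39+1 = 40; aux=25
e=14: even, acc = 40+14 = 54; aux=26
acc-aux = 54-26 = 28

28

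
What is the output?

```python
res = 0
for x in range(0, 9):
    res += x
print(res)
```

x=0: res = 0+0 = 0
x=1: res = 0+1 = 1
x=2: res = 1+2 = 3
x=3: res = 3+3 = 6
x=4: res = 6+4 = 10
x=5: res = 10+5 = 15
x=6: res = 15+6 = 21
x=7: res = 21+7 = 28
x=8: res = 28+8 = 36

36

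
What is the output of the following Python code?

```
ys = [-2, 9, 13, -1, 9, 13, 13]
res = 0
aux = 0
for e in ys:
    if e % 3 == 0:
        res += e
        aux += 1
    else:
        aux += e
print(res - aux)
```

-20

e=-2: not %3==0; aux=-2
e=9: %3==0, res = 0+9 = 9; aux=-1
e=13: not %3==0; aux=12
e=-1: not %3==0; aux=11
e=9: %3==0, res = 9+9 = 18; aux=12
e=13: not %3==0; aux=25
e=13: not %3==0; aux=38
res-aux = 18-38 = -20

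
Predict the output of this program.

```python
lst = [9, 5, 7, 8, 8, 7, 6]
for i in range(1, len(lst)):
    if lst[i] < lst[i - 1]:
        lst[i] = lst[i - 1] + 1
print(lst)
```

i=1: 5<9, lst[1] = 9+1 = 10 → [9, 10, 7, 8, 8, 7, 6]
i=2: 7<10, lst[2] = 10+1 = 11 → [9, 10, 11, 8, 8, 7, 6]
i=3: 8<11, lst[3] = 11+1 = 12 → [9, 10, 11, 12, 8, 7, 6]
i=4: 8<12, lst[4] = 12+1 = 13 → [9, 10, 11, 12, 13, 7, 6]
i=5: 7<13, lst[5] = 13+1 = 14 → [9, 10, 11, 12, 13, 14, 6]
i=6: 6<14, lst[6] = 14+1 = 15 → [9, 10, 11, 12, 13, 14, 15]

[9, 10, 11, 12, 13, 14, 15]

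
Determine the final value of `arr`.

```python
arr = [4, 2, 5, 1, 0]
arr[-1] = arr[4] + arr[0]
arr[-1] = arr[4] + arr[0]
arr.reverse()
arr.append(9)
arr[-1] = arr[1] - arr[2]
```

[8, 1, 5, 2, 4, -4]

arr[-1] = arr[4]+arr[0] = 0+4 = 4 → [4, 2, 5, 1, 4]
arr[-1] = arr[4]+arr[0] = 4+4 = 8 → [4, 2, 5, 1, 8]
reverse → [8, 1, 5, 2, 4]
append 9 → [8, 1, 5, 2, 4, 9]
arr[-1] = arr[1]-arr[2] = 1-5 = -4 → [8, 1, 5, 2, 4, -4]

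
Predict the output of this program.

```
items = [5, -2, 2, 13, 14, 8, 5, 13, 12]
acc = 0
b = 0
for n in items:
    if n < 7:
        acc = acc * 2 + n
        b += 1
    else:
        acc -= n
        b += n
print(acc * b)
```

-3456

n=5: <7, acc = 0*2+5 = 5; b=1
n=-2: <7, acc = 5*2+(-2) = 8; b=2
n=2: <7, acc = 8*2+2 = 18; b=3
n=13: not <7, acc = 18-13 = 5; b=16
n=14: not <7, acc = 5-14 = -9; b=30
n=8: not <7, acc = (-9)-8 = -17; b=38
n=5: <7, acc = (-17)*2+5 = -29; b=39
n=13: not <7, acc = (-29)-13 = -42; b=52
n=12: not <7, acc = (-42)-12 = -54; b=64
acc*b = (-54)*64 = -3456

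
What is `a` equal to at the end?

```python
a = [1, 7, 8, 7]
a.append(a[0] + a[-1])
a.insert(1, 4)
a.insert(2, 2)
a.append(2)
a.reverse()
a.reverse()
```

append a[0]+a[-1] = 1+7 = 8 → [1, 7, 8, 7, 8]
insert 4 at 1 → [1, 4, 7, 8, 7, 8]
insert 2 at 2 → [1, 4, 2, 7, 8, 7, 8]
append 2 → [1, 4, 2, 7, 8, 7, 8, 2]
reverse → [2, 8, 7, 8, 7, 2, 4, 1]
reverse → [1, 4, 2, 7, 8, 7, 8, 2]

[1, 4, 2, 7, 8, 7, 8, 2]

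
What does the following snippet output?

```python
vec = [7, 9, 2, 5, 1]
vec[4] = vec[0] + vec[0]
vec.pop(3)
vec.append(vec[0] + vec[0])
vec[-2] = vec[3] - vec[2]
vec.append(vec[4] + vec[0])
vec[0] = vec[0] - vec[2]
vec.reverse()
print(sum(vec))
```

vec[4] = vec[0]+vec[0] = 7+7 = 14 → [7, 9, 2, 5, 14]
pop(3) removes 5 → [7, 9, 2, 14]
append vec[0]+vec[0] = 7+7 = 14 → [7, 9, 2, 14, 14]
vec[-2] = vec[3]-vec[2] = 14-2 = 12 → [7, 9, 2, 12, 14]
append vec[4]+vec[0] = 14+7 = 21 → [7, 9, 2, 12, 14, 21]
vec[0] = vec[0]-vec[2] = 7-2 = 5 → [5, 9, 2, 12, 14, 21]
reverse → [21, 14, 12, 2, 9, 5]
sum = 63

63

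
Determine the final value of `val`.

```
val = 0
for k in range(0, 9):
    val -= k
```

k=0: val = 0-0 = 0
k=1: val = 0-1 = -1
k=2: val = (-1)-2 = -3
k=3: val = (-3)-3 = -6
k=4: val = (-6)-4 = -10
k=5: val = (-10)-5 = -15
k=6: val = (-15)-6 = -21
k=7: val = (-21)-7 = -28
k=8: val = (-28)-8 = -36

-36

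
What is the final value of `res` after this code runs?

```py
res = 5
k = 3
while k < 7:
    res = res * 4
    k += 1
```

1280

k=3: res = 5*4 = 20
k=4: res = 20*4 = 80
k=5: res = 80*4 = 320
k=6: res = 320*4 = 1280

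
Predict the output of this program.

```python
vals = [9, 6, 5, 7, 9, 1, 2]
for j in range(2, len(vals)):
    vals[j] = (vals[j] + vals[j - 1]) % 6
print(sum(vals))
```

27

j=2: vals[2] = (5+6)%6 = 5 → [9, 6, 5, 7, 9, 1, 2]
j=3: vals[3] = (7+5)%6 = 0 → [9, 6, 5, 0, 9, 1, 2]
j=4: vals[4] = (9+0)%6 = 3 → [9, 6, 5, 0, 3, 1, 2]
j=5: vals[5] = (1+3)%6 = 4 → [9, 6, 5, 0, 3, 4, 2]
j=6: vals[6] = (2+4)%6 = 0 → [9, 6, 5, 0, 3, 4, 0]
sum = 27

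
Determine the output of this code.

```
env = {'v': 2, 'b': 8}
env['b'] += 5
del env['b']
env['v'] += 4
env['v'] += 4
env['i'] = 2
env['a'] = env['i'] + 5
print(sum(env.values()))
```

env['b'] = 8+5 = 13 → {'v': 2, 'b': 13}
del 'b' → {'v': 2}
env['v'] = 2+4 = 6 → {'v': 6}
env['v'] = 6+4 = 10 → {'v': 10}
env['i'] = 2 → {'v': 10, 'i': 2}
env['a'] = env['i']+5 = 7 → {'v': 10, 'i': 2, 'a': 7}
sum of values = 19

19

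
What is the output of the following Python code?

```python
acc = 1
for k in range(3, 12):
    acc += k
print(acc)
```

k=3: acc = 1+3 = 4
k=4: acc = 4+4 = 8
k=5: acc = 8+5 = 13
k=6: acc = 13+6 = 19
k=7: acc = 19+7 = 26
k=8: acc = 26+8 = 34
k=9: acc = 34+9 = 43
k=10: acc = 43+10 = 53
k=11: acc = 53+11 = 64

64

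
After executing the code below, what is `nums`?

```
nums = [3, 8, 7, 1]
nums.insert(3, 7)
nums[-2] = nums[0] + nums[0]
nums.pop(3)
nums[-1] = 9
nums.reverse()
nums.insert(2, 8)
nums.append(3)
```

insert 7 at 3 → [3, 8, 7, 7, 1]
nums[-2] = nums[0]+nums[0] = 3+3 = 6 → [3, 8, 7, 6, 1]
pop(3) removes 6 → [3, 8, 7, 1]
nums[-1] = 9 → [3, 8, 7, 9]
reverse → [9, 7, 8, 3]
insert 8 at 2 → [9, 7, 8, 8, 3]
append 3 → [9, 7, 8, 8, 3, 3]

[9, 7, 8, 8, 3, 3]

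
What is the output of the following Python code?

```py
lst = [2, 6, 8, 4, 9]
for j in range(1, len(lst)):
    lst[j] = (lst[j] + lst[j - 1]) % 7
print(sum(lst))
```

j=1: lst[1] = (6+2)%7 = 1 → [2, 1, 8, 4, 9]
j=2: lst[2] = (8+1)%7 = 2 → [2, 1, 2, 4, 9]
j=3: lst[3] = (4+2)%7 = 6 → [2, 1, 2, 6, 9]
j=4: lst[4] = (9+6)%7 = 1 → [2, 1, 2, 6, 1]
sum = 12

12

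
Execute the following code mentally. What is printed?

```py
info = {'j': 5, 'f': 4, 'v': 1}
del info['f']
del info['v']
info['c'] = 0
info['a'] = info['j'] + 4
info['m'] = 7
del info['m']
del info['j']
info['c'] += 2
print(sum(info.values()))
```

11

del 'f' → {'j': 5, 'v': 1}
del 'v' → {'j': 5}
info['c'] = 0 → {'j': 5, 'c': 0}
info['a'] = info['j']+4 = 9 → {'j': 5, 'c': 0, 'a': 9}
info['m'] = 7 → {'j': 5, 'c': 0, 'a': 9, 'm': 7}
del 'm' → {'j': 5, 'c': 0, 'a': 9}
del 'j' → {'c': 0, 'a': 9}
info['c'] = 0+2 = 2 → {'c': 2, 'a': 9}
sum of values = 11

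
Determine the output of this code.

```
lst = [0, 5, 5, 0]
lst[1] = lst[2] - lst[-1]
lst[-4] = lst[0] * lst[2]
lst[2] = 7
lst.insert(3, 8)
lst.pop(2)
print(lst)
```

lst[1] = lst[2]-lst[-1] = 5-0 = 5 → [0, 5, 5, 0]
lst[-4] = lst[0]*lst[2] = 0*5 = 0 → [0, 5, 5, 0]
lst[2] = 7 → [0, 5, 7, 0]
insert 8 at 3 → [0, 5, 7, 8, 0]
pop(2) removes 7 → [0, 5, 8, 0]

[0, 5, 8, 0]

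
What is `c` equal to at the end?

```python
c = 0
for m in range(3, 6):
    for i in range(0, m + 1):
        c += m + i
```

93

m=3,i=0: c = 0+3 = 3
m=3,i=1: c = 3+4 = 7
m=3,i=2: c = 7+5 = 12
m=3,i=3: c = 12+6 = 18
m=4,i=0: c = 18+4 = 22
m=4,i=1: c = 22+5 = 27
m=4,i=2: c = 27+6 = 33
m=4,i=3: c = 33+7 = 40
m=4,i=4: c = 40+8 = 48
m=5,i=0: c = 48+5 = 53
m=5,i=1: c = 53+6 = 59
m=5,i=2: c = 59+7 = 66
m=5,i=3: c = 66+8 = 74
m=5,i=4: c = 74+9 = 83
m=5,i=5: c = 83+10 = 93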